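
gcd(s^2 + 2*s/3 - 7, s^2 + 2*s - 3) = s + 3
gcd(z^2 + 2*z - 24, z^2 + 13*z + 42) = z + 6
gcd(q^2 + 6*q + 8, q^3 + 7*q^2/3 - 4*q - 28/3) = q + 2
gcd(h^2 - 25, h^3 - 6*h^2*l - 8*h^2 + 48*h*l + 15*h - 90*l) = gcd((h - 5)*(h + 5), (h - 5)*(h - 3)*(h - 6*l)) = h - 5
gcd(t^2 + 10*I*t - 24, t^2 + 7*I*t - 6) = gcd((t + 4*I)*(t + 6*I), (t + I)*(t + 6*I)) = t + 6*I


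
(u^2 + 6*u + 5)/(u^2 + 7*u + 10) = (u + 1)/(u + 2)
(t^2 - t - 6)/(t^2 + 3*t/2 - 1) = 2*(t - 3)/(2*t - 1)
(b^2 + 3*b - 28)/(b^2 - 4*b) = (b + 7)/b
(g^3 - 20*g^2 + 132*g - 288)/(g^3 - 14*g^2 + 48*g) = (g - 6)/g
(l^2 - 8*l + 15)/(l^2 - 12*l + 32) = (l^2 - 8*l + 15)/(l^2 - 12*l + 32)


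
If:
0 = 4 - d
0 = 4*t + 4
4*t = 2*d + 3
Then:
No Solution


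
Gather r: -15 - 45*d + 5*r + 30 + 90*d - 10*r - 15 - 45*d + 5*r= 0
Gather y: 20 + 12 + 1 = 33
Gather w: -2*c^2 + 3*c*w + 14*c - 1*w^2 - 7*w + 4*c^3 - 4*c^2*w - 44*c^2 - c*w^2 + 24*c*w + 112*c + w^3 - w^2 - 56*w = 4*c^3 - 46*c^2 + 126*c + w^3 + w^2*(-c - 2) + w*(-4*c^2 + 27*c - 63)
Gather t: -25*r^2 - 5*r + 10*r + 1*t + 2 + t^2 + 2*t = -25*r^2 + 5*r + t^2 + 3*t + 2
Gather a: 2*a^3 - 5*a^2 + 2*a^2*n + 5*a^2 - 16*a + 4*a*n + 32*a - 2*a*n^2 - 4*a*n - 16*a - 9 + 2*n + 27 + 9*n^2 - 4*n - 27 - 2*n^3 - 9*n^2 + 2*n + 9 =2*a^3 + 2*a^2*n - 2*a*n^2 - 2*n^3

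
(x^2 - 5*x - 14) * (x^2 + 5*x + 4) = x^4 - 35*x^2 - 90*x - 56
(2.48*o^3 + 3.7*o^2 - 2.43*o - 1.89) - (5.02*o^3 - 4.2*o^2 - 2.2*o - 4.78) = -2.54*o^3 + 7.9*o^2 - 0.23*o + 2.89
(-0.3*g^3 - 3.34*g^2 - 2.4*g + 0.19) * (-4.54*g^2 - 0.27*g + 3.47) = 1.362*g^5 + 15.2446*g^4 + 10.7568*g^3 - 11.8044*g^2 - 8.3793*g + 0.6593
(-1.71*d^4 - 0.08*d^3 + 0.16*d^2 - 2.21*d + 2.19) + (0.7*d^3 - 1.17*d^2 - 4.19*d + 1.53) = -1.71*d^4 + 0.62*d^3 - 1.01*d^2 - 6.4*d + 3.72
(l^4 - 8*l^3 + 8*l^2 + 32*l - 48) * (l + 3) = l^5 - 5*l^4 - 16*l^3 + 56*l^2 + 48*l - 144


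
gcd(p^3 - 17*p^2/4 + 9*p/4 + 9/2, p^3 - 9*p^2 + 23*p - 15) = p - 3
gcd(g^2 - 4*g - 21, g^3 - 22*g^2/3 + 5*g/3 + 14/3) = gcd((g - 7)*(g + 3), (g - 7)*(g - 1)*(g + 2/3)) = g - 7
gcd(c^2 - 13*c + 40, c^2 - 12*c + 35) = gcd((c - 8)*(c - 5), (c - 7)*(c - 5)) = c - 5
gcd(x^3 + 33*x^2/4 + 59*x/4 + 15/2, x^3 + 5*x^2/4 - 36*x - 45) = x^2 + 29*x/4 + 15/2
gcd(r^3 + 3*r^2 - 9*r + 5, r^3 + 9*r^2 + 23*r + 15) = r + 5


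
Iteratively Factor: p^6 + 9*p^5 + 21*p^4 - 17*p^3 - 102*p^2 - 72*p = (p + 4)*(p^5 + 5*p^4 + p^3 - 21*p^2 - 18*p) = (p + 1)*(p + 4)*(p^4 + 4*p^3 - 3*p^2 - 18*p) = (p + 1)*(p + 3)*(p + 4)*(p^3 + p^2 - 6*p) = (p + 1)*(p + 3)^2*(p + 4)*(p^2 - 2*p) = p*(p + 1)*(p + 3)^2*(p + 4)*(p - 2)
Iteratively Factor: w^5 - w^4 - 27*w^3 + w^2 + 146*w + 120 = (w - 5)*(w^4 + 4*w^3 - 7*w^2 - 34*w - 24) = (w - 5)*(w - 3)*(w^3 + 7*w^2 + 14*w + 8) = (w - 5)*(w - 3)*(w + 4)*(w^2 + 3*w + 2) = (w - 5)*(w - 3)*(w + 1)*(w + 4)*(w + 2)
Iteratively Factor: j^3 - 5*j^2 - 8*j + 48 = (j - 4)*(j^2 - j - 12) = (j - 4)*(j + 3)*(j - 4)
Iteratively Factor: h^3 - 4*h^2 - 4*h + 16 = (h - 2)*(h^2 - 2*h - 8) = (h - 4)*(h - 2)*(h + 2)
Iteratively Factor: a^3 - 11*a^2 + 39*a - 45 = (a - 5)*(a^2 - 6*a + 9) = (a - 5)*(a - 3)*(a - 3)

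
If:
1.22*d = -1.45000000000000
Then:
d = -1.19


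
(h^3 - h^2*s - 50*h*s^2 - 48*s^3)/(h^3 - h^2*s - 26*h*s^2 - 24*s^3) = (-h^2 + 2*h*s + 48*s^2)/(-h^2 + 2*h*s + 24*s^2)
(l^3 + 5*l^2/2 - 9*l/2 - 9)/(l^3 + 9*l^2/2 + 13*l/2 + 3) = (l^2 + l - 6)/(l^2 + 3*l + 2)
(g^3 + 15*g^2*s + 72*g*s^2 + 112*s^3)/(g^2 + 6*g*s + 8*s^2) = (g^2 + 11*g*s + 28*s^2)/(g + 2*s)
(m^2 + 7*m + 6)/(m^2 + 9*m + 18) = (m + 1)/(m + 3)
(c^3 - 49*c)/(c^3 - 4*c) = (c^2 - 49)/(c^2 - 4)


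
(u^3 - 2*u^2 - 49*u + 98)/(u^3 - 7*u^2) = 1 + 5/u - 14/u^2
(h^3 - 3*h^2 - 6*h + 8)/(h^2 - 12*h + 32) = (h^2 + h - 2)/(h - 8)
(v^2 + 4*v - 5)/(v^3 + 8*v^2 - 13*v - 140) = (v - 1)/(v^2 + 3*v - 28)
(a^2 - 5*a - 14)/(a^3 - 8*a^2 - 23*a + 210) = (a + 2)/(a^2 - a - 30)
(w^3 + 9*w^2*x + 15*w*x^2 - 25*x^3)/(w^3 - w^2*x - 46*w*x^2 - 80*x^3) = (-w^2 - 4*w*x + 5*x^2)/(-w^2 + 6*w*x + 16*x^2)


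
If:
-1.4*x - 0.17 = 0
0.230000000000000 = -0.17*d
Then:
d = -1.35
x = -0.12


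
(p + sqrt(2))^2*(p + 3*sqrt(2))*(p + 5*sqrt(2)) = p^4 + 10*sqrt(2)*p^3 + 64*p^2 + 76*sqrt(2)*p + 60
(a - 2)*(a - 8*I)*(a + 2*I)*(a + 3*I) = a^4 - 2*a^3 - 3*I*a^3 + 34*a^2 + 6*I*a^2 - 68*a + 48*I*a - 96*I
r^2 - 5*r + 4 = (r - 4)*(r - 1)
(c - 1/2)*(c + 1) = c^2 + c/2 - 1/2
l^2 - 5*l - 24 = (l - 8)*(l + 3)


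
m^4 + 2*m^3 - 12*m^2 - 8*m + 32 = (m - 2)^2*(m + 2)*(m + 4)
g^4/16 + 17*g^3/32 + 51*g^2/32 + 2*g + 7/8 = (g/4 + 1/4)*(g/4 + 1/2)*(g + 2)*(g + 7/2)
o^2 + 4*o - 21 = (o - 3)*(o + 7)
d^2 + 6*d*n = d*(d + 6*n)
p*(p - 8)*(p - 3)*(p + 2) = p^4 - 9*p^3 + 2*p^2 + 48*p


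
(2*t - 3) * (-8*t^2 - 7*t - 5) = -16*t^3 + 10*t^2 + 11*t + 15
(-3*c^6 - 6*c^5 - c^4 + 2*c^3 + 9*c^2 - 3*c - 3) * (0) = 0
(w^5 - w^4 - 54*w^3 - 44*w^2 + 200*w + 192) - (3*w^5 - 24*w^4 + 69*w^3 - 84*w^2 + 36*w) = -2*w^5 + 23*w^4 - 123*w^3 + 40*w^2 + 164*w + 192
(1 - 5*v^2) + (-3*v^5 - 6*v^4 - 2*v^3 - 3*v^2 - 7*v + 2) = -3*v^5 - 6*v^4 - 2*v^3 - 8*v^2 - 7*v + 3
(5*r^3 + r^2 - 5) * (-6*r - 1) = -30*r^4 - 11*r^3 - r^2 + 30*r + 5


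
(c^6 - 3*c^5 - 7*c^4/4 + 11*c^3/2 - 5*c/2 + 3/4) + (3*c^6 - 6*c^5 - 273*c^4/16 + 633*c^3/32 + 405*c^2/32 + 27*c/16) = 4*c^6 - 9*c^5 - 301*c^4/16 + 809*c^3/32 + 405*c^2/32 - 13*c/16 + 3/4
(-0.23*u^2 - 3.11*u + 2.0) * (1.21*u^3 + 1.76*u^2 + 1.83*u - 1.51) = -0.2783*u^5 - 4.1679*u^4 - 3.4745*u^3 - 1.824*u^2 + 8.3561*u - 3.02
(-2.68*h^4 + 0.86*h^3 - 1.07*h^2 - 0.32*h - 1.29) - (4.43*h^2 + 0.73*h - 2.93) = -2.68*h^4 + 0.86*h^3 - 5.5*h^2 - 1.05*h + 1.64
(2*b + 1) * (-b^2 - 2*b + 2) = -2*b^3 - 5*b^2 + 2*b + 2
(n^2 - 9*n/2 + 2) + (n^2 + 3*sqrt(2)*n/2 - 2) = 2*n^2 - 9*n/2 + 3*sqrt(2)*n/2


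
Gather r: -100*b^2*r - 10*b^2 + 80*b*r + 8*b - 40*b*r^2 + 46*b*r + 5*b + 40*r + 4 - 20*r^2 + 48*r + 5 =-10*b^2 + 13*b + r^2*(-40*b - 20) + r*(-100*b^2 + 126*b + 88) + 9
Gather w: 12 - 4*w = 12 - 4*w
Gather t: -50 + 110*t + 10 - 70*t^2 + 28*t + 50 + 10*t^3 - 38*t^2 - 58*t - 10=10*t^3 - 108*t^2 + 80*t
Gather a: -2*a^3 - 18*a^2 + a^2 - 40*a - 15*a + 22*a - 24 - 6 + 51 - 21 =-2*a^3 - 17*a^2 - 33*a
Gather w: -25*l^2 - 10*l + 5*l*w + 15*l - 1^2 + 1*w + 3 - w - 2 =-25*l^2 + 5*l*w + 5*l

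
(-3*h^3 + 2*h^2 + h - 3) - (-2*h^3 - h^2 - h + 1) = -h^3 + 3*h^2 + 2*h - 4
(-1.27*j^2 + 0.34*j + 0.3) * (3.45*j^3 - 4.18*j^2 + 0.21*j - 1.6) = -4.3815*j^5 + 6.4816*j^4 - 0.6529*j^3 + 0.8494*j^2 - 0.481*j - 0.48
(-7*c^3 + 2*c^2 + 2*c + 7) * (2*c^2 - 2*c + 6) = -14*c^5 + 18*c^4 - 42*c^3 + 22*c^2 - 2*c + 42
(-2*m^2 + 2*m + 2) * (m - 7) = -2*m^3 + 16*m^2 - 12*m - 14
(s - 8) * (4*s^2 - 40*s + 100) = 4*s^3 - 72*s^2 + 420*s - 800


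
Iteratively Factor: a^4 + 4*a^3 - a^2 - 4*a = (a + 1)*(a^3 + 3*a^2 - 4*a) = a*(a + 1)*(a^2 + 3*a - 4) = a*(a - 1)*(a + 1)*(a + 4)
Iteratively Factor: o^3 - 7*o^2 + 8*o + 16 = (o - 4)*(o^2 - 3*o - 4) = (o - 4)*(o + 1)*(o - 4)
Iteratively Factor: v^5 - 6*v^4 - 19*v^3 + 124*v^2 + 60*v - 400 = (v + 2)*(v^4 - 8*v^3 - 3*v^2 + 130*v - 200) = (v - 5)*(v + 2)*(v^3 - 3*v^2 - 18*v + 40) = (v - 5)*(v + 2)*(v + 4)*(v^2 - 7*v + 10) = (v - 5)*(v - 2)*(v + 2)*(v + 4)*(v - 5)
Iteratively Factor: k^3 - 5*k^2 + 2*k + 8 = (k - 2)*(k^2 - 3*k - 4) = (k - 4)*(k - 2)*(k + 1)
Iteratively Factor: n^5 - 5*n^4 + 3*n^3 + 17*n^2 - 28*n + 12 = (n - 1)*(n^4 - 4*n^3 - n^2 + 16*n - 12) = (n - 1)^2*(n^3 - 3*n^2 - 4*n + 12) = (n - 2)*(n - 1)^2*(n^2 - n - 6) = (n - 2)*(n - 1)^2*(n + 2)*(n - 3)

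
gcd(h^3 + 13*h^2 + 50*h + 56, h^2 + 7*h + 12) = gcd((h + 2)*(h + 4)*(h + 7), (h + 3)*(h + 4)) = h + 4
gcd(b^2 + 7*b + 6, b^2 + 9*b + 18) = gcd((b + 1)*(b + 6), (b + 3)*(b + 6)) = b + 6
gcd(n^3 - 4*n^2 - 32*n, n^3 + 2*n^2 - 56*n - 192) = n^2 - 4*n - 32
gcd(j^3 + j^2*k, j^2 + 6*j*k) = j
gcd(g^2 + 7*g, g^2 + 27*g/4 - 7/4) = g + 7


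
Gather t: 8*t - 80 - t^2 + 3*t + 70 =-t^2 + 11*t - 10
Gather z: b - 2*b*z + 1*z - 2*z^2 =b - 2*z^2 + z*(1 - 2*b)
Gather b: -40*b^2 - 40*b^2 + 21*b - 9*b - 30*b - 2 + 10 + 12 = -80*b^2 - 18*b + 20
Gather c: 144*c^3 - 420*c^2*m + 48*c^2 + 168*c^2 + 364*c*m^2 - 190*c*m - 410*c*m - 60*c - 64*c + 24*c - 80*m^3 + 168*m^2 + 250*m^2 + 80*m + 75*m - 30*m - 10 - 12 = 144*c^3 + c^2*(216 - 420*m) + c*(364*m^2 - 600*m - 100) - 80*m^3 + 418*m^2 + 125*m - 22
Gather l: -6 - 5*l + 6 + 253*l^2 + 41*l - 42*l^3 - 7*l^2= -42*l^3 + 246*l^2 + 36*l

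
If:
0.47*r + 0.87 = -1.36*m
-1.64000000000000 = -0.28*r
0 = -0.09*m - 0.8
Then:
No Solution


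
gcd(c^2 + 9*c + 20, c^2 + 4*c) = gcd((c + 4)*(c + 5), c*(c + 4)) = c + 4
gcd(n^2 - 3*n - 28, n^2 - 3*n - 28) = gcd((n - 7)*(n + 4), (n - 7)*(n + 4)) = n^2 - 3*n - 28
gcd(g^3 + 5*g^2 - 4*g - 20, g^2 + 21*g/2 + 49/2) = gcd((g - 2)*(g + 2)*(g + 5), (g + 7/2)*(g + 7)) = 1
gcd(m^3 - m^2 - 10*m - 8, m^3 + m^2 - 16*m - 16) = m^2 - 3*m - 4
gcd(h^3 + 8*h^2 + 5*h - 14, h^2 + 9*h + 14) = h^2 + 9*h + 14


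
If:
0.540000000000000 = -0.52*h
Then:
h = -1.04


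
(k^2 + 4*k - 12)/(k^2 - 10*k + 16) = (k + 6)/(k - 8)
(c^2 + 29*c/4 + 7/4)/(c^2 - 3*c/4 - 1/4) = (c + 7)/(c - 1)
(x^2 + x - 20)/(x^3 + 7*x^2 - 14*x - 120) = 1/(x + 6)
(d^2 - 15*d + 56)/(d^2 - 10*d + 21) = (d - 8)/(d - 3)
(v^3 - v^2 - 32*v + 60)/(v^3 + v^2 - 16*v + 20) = (v^2 + v - 30)/(v^2 + 3*v - 10)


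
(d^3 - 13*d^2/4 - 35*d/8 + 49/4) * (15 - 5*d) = -5*d^4 + 125*d^3/4 - 215*d^2/8 - 1015*d/8 + 735/4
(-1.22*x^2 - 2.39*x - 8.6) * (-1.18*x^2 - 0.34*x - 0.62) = 1.4396*x^4 + 3.235*x^3 + 11.717*x^2 + 4.4058*x + 5.332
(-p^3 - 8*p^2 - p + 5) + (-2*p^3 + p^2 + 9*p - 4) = -3*p^3 - 7*p^2 + 8*p + 1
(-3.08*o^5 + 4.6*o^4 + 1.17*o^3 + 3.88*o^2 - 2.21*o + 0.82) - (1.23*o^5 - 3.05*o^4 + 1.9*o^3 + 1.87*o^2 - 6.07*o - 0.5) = -4.31*o^5 + 7.65*o^4 - 0.73*o^3 + 2.01*o^2 + 3.86*o + 1.32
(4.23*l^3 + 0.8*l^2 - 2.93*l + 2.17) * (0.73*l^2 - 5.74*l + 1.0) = 3.0879*l^5 - 23.6962*l^4 - 2.5009*l^3 + 19.2023*l^2 - 15.3858*l + 2.17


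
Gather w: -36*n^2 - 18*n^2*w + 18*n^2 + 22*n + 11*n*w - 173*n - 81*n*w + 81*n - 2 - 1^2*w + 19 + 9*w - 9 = -18*n^2 - 70*n + w*(-18*n^2 - 70*n + 8) + 8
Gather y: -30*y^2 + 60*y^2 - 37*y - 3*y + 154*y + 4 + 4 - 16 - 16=30*y^2 + 114*y - 24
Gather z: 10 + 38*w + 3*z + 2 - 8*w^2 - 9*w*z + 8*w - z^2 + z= -8*w^2 + 46*w - z^2 + z*(4 - 9*w) + 12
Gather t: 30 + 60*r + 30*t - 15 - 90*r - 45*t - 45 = -30*r - 15*t - 30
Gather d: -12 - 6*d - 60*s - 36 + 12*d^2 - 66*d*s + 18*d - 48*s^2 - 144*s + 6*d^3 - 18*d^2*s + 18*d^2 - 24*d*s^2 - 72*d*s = 6*d^3 + d^2*(30 - 18*s) + d*(-24*s^2 - 138*s + 12) - 48*s^2 - 204*s - 48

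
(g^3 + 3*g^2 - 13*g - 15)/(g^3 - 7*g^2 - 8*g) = (g^2 + 2*g - 15)/(g*(g - 8))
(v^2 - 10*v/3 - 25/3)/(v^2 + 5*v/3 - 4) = (3*v^2 - 10*v - 25)/(3*v^2 + 5*v - 12)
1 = 1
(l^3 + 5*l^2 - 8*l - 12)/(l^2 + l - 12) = (l^3 + 5*l^2 - 8*l - 12)/(l^2 + l - 12)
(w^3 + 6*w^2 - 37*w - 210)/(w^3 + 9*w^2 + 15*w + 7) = (w^2 - w - 30)/(w^2 + 2*w + 1)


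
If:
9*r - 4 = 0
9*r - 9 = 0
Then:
No Solution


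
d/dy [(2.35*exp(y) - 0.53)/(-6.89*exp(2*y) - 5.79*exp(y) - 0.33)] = (16.1915*exp(2*y) - 7.3034*exp(y) - 3.8442)*exp(y)/(47.4721*exp(4*y) + 79.7862*exp(3*y) + 38.0715*exp(2*y) + 3.8214*exp(y) + 0.1089)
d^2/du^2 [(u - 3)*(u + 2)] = 2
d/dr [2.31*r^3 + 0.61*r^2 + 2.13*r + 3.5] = 6.93*r^2 + 1.22*r + 2.13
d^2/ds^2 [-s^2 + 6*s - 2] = -2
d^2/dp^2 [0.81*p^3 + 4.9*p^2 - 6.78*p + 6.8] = 4.86*p + 9.8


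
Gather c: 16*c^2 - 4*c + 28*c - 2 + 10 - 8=16*c^2 + 24*c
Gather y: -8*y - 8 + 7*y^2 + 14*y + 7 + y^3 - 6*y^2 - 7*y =y^3 + y^2 - y - 1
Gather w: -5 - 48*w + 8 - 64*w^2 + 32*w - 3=-64*w^2 - 16*w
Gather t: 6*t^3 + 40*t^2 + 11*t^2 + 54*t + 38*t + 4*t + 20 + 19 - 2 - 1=6*t^3 + 51*t^2 + 96*t + 36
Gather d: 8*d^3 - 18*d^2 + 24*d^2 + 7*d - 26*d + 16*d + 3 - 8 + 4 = 8*d^3 + 6*d^2 - 3*d - 1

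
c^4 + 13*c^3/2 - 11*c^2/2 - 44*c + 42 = (c - 2)*(c - 1)*(c + 7/2)*(c + 6)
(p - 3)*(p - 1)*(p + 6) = p^3 + 2*p^2 - 21*p + 18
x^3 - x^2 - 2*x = x*(x - 2)*(x + 1)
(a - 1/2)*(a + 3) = a^2 + 5*a/2 - 3/2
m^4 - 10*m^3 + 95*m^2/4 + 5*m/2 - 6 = (m - 6)*(m - 4)*(m - 1/2)*(m + 1/2)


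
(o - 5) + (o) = 2*o - 5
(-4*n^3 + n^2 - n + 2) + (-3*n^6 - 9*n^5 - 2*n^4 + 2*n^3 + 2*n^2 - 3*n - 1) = -3*n^6 - 9*n^5 - 2*n^4 - 2*n^3 + 3*n^2 - 4*n + 1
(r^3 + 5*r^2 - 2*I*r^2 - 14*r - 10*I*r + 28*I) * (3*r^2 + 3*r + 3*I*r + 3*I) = 3*r^5 + 18*r^4 - 3*I*r^4 - 21*r^3 - 18*I*r^3 - 6*r^2 + 27*I*r^2 - 54*r + 42*I*r - 84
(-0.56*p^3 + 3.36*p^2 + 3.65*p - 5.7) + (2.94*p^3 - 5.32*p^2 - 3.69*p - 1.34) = 2.38*p^3 - 1.96*p^2 - 0.04*p - 7.04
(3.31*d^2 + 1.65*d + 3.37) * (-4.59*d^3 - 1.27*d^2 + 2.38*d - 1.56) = -15.1929*d^5 - 11.7772*d^4 - 9.686*d^3 - 5.5165*d^2 + 5.4466*d - 5.2572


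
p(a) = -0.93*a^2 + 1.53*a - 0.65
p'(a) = 1.53 - 1.86*a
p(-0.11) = -0.83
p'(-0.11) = 1.73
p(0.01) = -0.63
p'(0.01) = 1.51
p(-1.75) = -6.18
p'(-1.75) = 4.78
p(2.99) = -4.39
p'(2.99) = -4.03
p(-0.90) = -2.78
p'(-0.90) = 3.20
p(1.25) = -0.19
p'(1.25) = -0.80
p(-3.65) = -18.62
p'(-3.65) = 8.32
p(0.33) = -0.25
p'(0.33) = 0.92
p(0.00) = -0.65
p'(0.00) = 1.53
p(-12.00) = -152.93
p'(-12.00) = 23.85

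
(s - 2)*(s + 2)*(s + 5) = s^3 + 5*s^2 - 4*s - 20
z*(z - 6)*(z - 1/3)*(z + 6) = z^4 - z^3/3 - 36*z^2 + 12*z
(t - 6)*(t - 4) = t^2 - 10*t + 24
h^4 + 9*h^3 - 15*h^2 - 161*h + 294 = (h - 3)*(h - 2)*(h + 7)^2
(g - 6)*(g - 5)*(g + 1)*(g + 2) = g^4 - 8*g^3 - g^2 + 68*g + 60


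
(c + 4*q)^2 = c^2 + 8*c*q + 16*q^2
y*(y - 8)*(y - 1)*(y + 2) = y^4 - 7*y^3 - 10*y^2 + 16*y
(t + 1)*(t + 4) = t^2 + 5*t + 4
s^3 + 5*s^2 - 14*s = s*(s - 2)*(s + 7)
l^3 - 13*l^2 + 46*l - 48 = (l - 8)*(l - 3)*(l - 2)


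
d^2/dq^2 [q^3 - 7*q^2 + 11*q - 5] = 6*q - 14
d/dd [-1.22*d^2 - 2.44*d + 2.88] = -2.44*d - 2.44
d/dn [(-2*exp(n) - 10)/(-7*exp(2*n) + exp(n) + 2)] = 2*(-(exp(n) + 5)*(14*exp(n) - 1) + 7*exp(2*n) - exp(n) - 2)*exp(n)/(-7*exp(2*n) + exp(n) + 2)^2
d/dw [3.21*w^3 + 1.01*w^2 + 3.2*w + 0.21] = 9.63*w^2 + 2.02*w + 3.2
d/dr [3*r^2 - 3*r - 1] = 6*r - 3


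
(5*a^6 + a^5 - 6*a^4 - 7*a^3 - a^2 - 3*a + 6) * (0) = 0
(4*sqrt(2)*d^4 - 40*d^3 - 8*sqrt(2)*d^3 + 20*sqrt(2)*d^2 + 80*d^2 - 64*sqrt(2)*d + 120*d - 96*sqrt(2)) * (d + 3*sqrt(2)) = 4*sqrt(2)*d^5 - 16*d^4 - 8*sqrt(2)*d^4 - 100*sqrt(2)*d^3 + 32*d^3 + 240*d^2 + 176*sqrt(2)*d^2 - 384*d + 264*sqrt(2)*d - 576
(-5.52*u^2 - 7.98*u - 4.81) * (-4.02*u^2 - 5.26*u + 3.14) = 22.1904*u^4 + 61.1148*u^3 + 43.9782*u^2 + 0.243399999999994*u - 15.1034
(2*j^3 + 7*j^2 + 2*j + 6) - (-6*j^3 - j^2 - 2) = 8*j^3 + 8*j^2 + 2*j + 8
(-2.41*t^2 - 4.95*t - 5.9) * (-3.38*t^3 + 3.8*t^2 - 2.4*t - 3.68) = 8.1458*t^5 + 7.573*t^4 + 6.916*t^3 - 1.6712*t^2 + 32.376*t + 21.712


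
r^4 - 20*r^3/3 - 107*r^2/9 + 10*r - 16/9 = (r - 8)*(r - 1/3)^2*(r + 2)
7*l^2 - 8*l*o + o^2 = (-7*l + o)*(-l + o)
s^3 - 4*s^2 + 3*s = s*(s - 3)*(s - 1)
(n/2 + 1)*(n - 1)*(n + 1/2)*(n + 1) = n^4/2 + 5*n^3/4 - 5*n/4 - 1/2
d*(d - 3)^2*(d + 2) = d^4 - 4*d^3 - 3*d^2 + 18*d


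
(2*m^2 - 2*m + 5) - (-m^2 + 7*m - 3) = 3*m^2 - 9*m + 8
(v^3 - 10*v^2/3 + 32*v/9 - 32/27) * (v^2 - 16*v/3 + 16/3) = v^5 - 26*v^4/3 + 80*v^3/3 - 1024*v^2/27 + 2048*v/81 - 512/81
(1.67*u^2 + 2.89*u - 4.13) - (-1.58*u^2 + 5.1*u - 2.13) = 3.25*u^2 - 2.21*u - 2.0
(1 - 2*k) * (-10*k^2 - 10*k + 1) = 20*k^3 + 10*k^2 - 12*k + 1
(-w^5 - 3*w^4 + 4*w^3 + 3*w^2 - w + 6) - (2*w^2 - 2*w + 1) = -w^5 - 3*w^4 + 4*w^3 + w^2 + w + 5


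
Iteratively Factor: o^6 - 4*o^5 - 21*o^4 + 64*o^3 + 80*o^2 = (o + 1)*(o^5 - 5*o^4 - 16*o^3 + 80*o^2) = o*(o + 1)*(o^4 - 5*o^3 - 16*o^2 + 80*o) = o*(o - 5)*(o + 1)*(o^3 - 16*o) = o*(o - 5)*(o + 1)*(o + 4)*(o^2 - 4*o) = o^2*(o - 5)*(o + 1)*(o + 4)*(o - 4)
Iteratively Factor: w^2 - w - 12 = (w - 4)*(w + 3)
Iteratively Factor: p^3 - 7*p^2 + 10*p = (p - 5)*(p^2 - 2*p) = p*(p - 5)*(p - 2)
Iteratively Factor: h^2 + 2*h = (h)*(h + 2)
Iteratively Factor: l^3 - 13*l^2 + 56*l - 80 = (l - 4)*(l^2 - 9*l + 20) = (l - 5)*(l - 4)*(l - 4)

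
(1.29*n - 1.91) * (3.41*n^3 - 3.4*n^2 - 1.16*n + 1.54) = 4.3989*n^4 - 10.8991*n^3 + 4.9976*n^2 + 4.2022*n - 2.9414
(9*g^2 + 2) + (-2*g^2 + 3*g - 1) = 7*g^2 + 3*g + 1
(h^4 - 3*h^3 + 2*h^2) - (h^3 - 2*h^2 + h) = h^4 - 4*h^3 + 4*h^2 - h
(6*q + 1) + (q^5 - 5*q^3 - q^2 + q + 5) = q^5 - 5*q^3 - q^2 + 7*q + 6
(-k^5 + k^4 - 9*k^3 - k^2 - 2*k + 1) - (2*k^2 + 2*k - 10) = -k^5 + k^4 - 9*k^3 - 3*k^2 - 4*k + 11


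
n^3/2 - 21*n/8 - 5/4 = (n/2 + 1)*(n - 5/2)*(n + 1/2)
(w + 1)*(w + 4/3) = w^2 + 7*w/3 + 4/3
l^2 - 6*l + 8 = (l - 4)*(l - 2)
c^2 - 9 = (c - 3)*(c + 3)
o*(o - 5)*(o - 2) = o^3 - 7*o^2 + 10*o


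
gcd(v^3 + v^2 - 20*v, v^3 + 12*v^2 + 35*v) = v^2 + 5*v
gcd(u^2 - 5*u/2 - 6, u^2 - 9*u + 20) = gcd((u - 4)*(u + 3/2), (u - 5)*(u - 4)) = u - 4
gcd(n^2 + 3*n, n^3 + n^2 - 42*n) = n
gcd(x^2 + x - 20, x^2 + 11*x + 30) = x + 5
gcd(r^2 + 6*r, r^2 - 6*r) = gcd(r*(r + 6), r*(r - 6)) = r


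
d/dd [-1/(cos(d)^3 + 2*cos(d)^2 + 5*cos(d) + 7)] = (3*sin(d)^2 - 4*cos(d) - 8)*sin(d)/(cos(d)^3 + 2*cos(d)^2 + 5*cos(d) + 7)^2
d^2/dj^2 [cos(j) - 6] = -cos(j)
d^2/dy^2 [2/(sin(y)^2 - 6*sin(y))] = 4*(-2*sin(y) + 9 - 15/sin(y) - 18/sin(y)^2 + 36/sin(y)^3)/(sin(y) - 6)^3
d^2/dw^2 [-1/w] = -2/w^3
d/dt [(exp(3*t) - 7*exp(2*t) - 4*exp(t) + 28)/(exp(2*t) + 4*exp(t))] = (exp(4*t) + 8*exp(3*t) - 24*exp(2*t) - 56*exp(t) - 112)*exp(-t)/(exp(2*t) + 8*exp(t) + 16)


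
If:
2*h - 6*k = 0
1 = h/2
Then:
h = 2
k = 2/3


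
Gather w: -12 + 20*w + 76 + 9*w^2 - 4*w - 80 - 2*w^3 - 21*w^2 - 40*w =-2*w^3 - 12*w^2 - 24*w - 16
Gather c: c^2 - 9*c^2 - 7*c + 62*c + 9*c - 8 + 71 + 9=-8*c^2 + 64*c + 72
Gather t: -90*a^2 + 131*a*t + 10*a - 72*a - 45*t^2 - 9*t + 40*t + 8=-90*a^2 - 62*a - 45*t^2 + t*(131*a + 31) + 8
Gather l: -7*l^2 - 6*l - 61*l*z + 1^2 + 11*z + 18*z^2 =-7*l^2 + l*(-61*z - 6) + 18*z^2 + 11*z + 1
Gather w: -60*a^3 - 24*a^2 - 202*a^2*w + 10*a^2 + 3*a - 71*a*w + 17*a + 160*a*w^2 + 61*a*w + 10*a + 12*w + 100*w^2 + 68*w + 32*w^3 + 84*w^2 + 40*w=-60*a^3 - 14*a^2 + 30*a + 32*w^3 + w^2*(160*a + 184) + w*(-202*a^2 - 10*a + 120)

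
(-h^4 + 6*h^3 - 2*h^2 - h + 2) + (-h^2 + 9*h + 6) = -h^4 + 6*h^3 - 3*h^2 + 8*h + 8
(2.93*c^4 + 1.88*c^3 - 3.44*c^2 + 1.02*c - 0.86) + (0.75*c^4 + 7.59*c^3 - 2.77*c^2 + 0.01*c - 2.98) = 3.68*c^4 + 9.47*c^3 - 6.21*c^2 + 1.03*c - 3.84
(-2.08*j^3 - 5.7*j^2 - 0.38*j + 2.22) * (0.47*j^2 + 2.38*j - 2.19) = -0.9776*j^5 - 7.6294*j^4 - 9.1894*j^3 + 12.622*j^2 + 6.1158*j - 4.8618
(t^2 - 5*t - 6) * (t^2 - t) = t^4 - 6*t^3 - t^2 + 6*t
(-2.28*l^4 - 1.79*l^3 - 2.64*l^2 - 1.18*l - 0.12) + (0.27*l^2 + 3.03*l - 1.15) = -2.28*l^4 - 1.79*l^3 - 2.37*l^2 + 1.85*l - 1.27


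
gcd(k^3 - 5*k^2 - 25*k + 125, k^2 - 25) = k^2 - 25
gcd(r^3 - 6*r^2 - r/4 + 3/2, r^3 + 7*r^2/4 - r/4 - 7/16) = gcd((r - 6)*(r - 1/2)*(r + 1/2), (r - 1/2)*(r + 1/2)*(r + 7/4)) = r^2 - 1/4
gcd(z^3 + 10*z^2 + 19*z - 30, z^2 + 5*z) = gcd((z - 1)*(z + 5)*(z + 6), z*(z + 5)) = z + 5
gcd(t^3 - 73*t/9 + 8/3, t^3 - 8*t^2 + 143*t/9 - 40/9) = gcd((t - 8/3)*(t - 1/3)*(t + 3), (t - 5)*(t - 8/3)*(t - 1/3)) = t^2 - 3*t + 8/9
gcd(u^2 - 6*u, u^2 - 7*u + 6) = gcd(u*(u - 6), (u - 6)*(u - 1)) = u - 6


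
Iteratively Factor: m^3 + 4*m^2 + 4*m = (m + 2)*(m^2 + 2*m) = (m + 2)^2*(m)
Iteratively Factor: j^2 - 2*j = (j - 2)*(j)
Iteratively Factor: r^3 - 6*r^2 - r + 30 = (r - 5)*(r^2 - r - 6) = (r - 5)*(r + 2)*(r - 3)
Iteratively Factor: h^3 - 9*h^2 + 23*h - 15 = (h - 3)*(h^2 - 6*h + 5) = (h - 3)*(h - 1)*(h - 5)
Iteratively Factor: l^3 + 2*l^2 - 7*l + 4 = (l + 4)*(l^2 - 2*l + 1) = (l - 1)*(l + 4)*(l - 1)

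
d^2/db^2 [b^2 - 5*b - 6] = 2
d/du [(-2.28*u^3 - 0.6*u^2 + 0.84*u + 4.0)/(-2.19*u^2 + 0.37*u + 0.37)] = (4.9932*u^4 - 1.6872*u^3 - 0.913199999999999*u^2 + 17.076*u - 1.1692)/(4.7961*u^4 - 1.6206*u^3 - 1.4837*u^2 + 0.2738*u + 0.1369)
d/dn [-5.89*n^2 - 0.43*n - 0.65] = -11.78*n - 0.43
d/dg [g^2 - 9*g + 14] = 2*g - 9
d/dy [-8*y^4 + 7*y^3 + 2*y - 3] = -32*y^3 + 21*y^2 + 2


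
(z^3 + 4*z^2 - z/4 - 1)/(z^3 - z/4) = (z + 4)/z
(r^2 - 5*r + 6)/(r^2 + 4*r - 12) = (r - 3)/(r + 6)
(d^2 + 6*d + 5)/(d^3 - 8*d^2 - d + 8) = (d + 5)/(d^2 - 9*d + 8)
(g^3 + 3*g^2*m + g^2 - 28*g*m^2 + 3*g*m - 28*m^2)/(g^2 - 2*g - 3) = (g^2 + 3*g*m - 28*m^2)/(g - 3)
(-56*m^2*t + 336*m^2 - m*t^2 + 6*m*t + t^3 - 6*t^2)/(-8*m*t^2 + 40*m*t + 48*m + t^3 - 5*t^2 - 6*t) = (7*m + t)/(t + 1)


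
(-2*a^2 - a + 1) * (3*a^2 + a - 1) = -6*a^4 - 5*a^3 + 4*a^2 + 2*a - 1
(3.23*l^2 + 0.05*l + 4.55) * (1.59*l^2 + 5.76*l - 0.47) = 5.1357*l^4 + 18.6843*l^3 + 6.0044*l^2 + 26.1845*l - 2.1385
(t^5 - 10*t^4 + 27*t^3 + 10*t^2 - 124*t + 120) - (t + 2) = t^5 - 10*t^4 + 27*t^3 + 10*t^2 - 125*t + 118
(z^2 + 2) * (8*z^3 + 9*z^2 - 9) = 8*z^5 + 9*z^4 + 16*z^3 + 9*z^2 - 18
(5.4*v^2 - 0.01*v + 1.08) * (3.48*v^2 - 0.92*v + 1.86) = 18.792*v^4 - 5.0028*v^3 + 13.8116*v^2 - 1.0122*v + 2.0088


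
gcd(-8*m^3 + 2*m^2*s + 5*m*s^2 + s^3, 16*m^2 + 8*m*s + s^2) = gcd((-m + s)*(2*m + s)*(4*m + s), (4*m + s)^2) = 4*m + s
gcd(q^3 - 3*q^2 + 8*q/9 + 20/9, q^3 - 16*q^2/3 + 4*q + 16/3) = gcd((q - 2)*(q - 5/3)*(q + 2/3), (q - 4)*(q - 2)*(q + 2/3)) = q^2 - 4*q/3 - 4/3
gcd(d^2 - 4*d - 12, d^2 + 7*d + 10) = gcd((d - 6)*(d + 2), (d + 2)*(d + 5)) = d + 2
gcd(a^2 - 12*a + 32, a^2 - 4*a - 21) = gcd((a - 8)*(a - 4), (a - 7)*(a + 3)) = 1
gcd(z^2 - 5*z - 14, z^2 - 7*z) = z - 7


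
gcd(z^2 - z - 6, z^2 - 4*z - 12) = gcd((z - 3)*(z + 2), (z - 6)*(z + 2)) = z + 2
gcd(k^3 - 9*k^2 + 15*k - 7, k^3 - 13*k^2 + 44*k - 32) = k - 1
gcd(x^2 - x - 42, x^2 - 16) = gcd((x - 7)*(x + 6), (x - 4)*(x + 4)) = 1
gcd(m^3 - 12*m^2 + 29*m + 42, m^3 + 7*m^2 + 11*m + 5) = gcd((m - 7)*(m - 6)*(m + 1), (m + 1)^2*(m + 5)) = m + 1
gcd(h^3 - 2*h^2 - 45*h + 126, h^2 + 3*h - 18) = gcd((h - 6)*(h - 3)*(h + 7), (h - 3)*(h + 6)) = h - 3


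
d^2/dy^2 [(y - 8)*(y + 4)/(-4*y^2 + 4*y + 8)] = 3*(y^3 + 30*y^2 - 24*y + 28)/(2*(y^6 - 3*y^5 - 3*y^4 + 11*y^3 + 6*y^2 - 12*y - 8))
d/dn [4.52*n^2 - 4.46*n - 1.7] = 9.04*n - 4.46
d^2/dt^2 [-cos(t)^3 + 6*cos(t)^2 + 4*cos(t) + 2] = -13*cos(t)/4 - 12*cos(2*t) + 9*cos(3*t)/4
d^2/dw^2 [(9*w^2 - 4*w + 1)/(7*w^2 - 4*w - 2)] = 14*(8*w^3 + 75*w^2 - 36*w + 14)/(343*w^6 - 588*w^5 + 42*w^4 + 272*w^3 - 12*w^2 - 48*w - 8)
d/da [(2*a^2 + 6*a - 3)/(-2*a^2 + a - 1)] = (14*a^2 - 16*a - 3)/(4*a^4 - 4*a^3 + 5*a^2 - 2*a + 1)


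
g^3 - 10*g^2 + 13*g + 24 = (g - 8)*(g - 3)*(g + 1)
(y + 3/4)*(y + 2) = y^2 + 11*y/4 + 3/2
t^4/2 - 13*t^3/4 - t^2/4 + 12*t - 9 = (t/2 + 1)*(t - 6)*(t - 3/2)*(t - 1)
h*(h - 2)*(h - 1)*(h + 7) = h^4 + 4*h^3 - 19*h^2 + 14*h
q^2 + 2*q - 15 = (q - 3)*(q + 5)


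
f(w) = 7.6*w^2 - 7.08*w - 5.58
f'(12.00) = 175.32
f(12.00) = 1003.86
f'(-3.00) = -52.68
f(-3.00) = 84.06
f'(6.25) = 87.92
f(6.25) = 247.04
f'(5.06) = 69.83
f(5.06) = 153.18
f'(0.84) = 5.69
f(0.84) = -6.16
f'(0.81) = 5.23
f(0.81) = -6.33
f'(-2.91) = -51.31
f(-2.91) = 79.38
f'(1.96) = 22.71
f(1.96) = 9.74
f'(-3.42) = -59.06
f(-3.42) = 107.53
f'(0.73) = 4.02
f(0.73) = -6.70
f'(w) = 15.2*w - 7.08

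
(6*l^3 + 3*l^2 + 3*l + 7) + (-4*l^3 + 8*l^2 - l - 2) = 2*l^3 + 11*l^2 + 2*l + 5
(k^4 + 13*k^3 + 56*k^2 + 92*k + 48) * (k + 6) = k^5 + 19*k^4 + 134*k^3 + 428*k^2 + 600*k + 288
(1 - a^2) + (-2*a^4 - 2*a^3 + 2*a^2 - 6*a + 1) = -2*a^4 - 2*a^3 + a^2 - 6*a + 2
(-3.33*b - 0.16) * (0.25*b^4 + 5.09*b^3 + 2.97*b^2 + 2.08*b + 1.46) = -0.8325*b^5 - 16.9897*b^4 - 10.7045*b^3 - 7.4016*b^2 - 5.1946*b - 0.2336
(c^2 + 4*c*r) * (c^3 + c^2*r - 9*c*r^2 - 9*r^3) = c^5 + 5*c^4*r - 5*c^3*r^2 - 45*c^2*r^3 - 36*c*r^4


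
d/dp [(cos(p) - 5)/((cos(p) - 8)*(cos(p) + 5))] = (cos(p)^2 - 10*cos(p) + 55)*sin(p)/((cos(p) - 8)^2*(cos(p) + 5)^2)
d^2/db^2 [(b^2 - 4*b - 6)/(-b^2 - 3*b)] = 2*(7*b^3 + 18*b^2 + 54*b + 54)/(b^3*(b^3 + 9*b^2 + 27*b + 27))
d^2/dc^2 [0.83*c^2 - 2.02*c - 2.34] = 1.66000000000000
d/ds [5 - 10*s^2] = -20*s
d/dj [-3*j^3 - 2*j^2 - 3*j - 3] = -9*j^2 - 4*j - 3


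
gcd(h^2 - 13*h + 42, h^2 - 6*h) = h - 6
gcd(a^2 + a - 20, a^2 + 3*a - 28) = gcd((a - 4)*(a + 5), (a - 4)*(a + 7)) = a - 4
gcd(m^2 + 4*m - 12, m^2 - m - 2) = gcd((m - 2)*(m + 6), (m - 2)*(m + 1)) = m - 2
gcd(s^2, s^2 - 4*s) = s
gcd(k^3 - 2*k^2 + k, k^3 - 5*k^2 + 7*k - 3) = k^2 - 2*k + 1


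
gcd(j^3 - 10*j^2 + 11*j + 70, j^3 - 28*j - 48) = j + 2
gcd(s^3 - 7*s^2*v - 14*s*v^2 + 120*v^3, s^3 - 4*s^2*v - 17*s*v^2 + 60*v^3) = s^2 - s*v - 20*v^2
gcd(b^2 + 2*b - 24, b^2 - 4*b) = b - 4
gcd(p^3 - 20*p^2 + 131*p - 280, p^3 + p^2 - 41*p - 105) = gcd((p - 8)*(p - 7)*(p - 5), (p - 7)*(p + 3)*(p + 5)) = p - 7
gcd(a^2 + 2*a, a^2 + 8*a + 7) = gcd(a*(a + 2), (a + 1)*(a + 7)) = 1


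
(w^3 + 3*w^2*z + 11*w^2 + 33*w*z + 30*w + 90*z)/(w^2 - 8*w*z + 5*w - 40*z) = (-w^2 - 3*w*z - 6*w - 18*z)/(-w + 8*z)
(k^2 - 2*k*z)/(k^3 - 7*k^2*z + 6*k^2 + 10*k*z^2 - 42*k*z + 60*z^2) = k/(k^2 - 5*k*z + 6*k - 30*z)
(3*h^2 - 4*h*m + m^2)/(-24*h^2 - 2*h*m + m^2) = (-3*h^2 + 4*h*m - m^2)/(24*h^2 + 2*h*m - m^2)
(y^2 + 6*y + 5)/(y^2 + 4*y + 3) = (y + 5)/(y + 3)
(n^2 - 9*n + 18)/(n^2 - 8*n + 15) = (n - 6)/(n - 5)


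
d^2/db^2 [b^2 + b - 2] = 2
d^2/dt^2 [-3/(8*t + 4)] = -6/(2*t + 1)^3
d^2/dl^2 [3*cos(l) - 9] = -3*cos(l)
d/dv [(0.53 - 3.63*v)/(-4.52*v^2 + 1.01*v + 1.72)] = (-16.4076*v^2 + 4.7912*v - 6.7789)/(20.4304*v^4 - 9.1304*v^3 - 14.5287*v^2 + 3.4744*v + 2.9584)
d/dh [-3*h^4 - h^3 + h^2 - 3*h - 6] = -12*h^3 - 3*h^2 + 2*h - 3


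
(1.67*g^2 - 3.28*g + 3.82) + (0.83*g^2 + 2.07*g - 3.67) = 2.5*g^2 - 1.21*g + 0.15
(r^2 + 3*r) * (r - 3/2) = r^3 + 3*r^2/2 - 9*r/2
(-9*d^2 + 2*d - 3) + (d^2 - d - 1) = -8*d^2 + d - 4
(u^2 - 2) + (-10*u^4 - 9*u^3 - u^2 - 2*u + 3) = -10*u^4 - 9*u^3 - 2*u + 1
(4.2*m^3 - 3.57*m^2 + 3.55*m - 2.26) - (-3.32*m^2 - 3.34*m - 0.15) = 4.2*m^3 - 0.25*m^2 + 6.89*m - 2.11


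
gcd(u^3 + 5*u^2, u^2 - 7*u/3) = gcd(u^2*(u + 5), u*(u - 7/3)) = u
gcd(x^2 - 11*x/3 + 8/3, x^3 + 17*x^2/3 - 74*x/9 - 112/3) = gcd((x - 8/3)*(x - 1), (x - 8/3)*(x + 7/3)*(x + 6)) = x - 8/3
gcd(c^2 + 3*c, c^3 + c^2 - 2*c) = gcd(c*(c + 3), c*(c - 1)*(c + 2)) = c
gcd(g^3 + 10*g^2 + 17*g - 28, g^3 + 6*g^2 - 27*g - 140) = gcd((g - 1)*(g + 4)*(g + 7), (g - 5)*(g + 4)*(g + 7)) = g^2 + 11*g + 28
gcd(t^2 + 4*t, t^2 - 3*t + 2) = 1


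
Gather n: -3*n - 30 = -3*n - 30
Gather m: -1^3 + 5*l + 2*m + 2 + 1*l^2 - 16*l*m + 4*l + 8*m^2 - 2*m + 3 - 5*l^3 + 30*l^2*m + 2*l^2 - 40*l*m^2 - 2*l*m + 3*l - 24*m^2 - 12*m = -5*l^3 + 3*l^2 + 12*l + m^2*(-40*l - 16) + m*(30*l^2 - 18*l - 12) + 4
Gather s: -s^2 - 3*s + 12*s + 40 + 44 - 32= -s^2 + 9*s + 52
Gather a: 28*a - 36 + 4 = 28*a - 32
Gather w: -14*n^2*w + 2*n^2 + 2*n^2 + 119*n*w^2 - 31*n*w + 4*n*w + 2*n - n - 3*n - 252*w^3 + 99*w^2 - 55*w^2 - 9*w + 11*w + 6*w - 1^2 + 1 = 4*n^2 - 2*n - 252*w^3 + w^2*(119*n + 44) + w*(-14*n^2 - 27*n + 8)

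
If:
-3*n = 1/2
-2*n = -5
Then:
No Solution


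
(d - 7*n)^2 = d^2 - 14*d*n + 49*n^2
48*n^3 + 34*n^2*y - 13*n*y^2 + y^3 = (-8*n + y)*(-6*n + y)*(n + y)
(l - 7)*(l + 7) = l^2 - 49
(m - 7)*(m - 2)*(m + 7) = m^3 - 2*m^2 - 49*m + 98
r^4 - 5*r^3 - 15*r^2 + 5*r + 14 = (r - 7)*(r - 1)*(r + 1)*(r + 2)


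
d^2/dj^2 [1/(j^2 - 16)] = 2*(3*j^2 + 16)/(j^2 - 16)^3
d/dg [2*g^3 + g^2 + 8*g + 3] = 6*g^2 + 2*g + 8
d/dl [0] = 0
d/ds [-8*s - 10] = -8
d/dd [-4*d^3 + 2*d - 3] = 2 - 12*d^2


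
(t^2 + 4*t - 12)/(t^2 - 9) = (t^2 + 4*t - 12)/(t^2 - 9)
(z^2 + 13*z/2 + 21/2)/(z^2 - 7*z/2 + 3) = (2*z^2 + 13*z + 21)/(2*z^2 - 7*z + 6)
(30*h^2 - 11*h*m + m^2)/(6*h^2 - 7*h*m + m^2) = (5*h - m)/(h - m)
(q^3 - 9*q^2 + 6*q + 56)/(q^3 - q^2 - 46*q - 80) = (q^2 - 11*q + 28)/(q^2 - 3*q - 40)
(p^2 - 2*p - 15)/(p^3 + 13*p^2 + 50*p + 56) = (p^2 - 2*p - 15)/(p^3 + 13*p^2 + 50*p + 56)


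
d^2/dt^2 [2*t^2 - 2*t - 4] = 4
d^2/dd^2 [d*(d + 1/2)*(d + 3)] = 6*d + 7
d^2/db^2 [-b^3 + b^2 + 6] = 2 - 6*b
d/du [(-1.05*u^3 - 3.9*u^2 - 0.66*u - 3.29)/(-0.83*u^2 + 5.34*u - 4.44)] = (0.8715*u^4 - 11.214*u^3 - 7.3878*u^2 + 29.1706*u + 20.499)/(0.6889*u^4 - 8.8644*u^3 + 35.886*u^2 - 47.4192*u + 19.7136)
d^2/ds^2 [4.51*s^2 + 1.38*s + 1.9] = 9.02000000000000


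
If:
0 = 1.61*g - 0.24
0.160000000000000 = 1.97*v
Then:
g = 0.15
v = 0.08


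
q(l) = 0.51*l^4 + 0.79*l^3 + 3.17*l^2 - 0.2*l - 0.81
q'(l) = 2.04*l^3 + 2.37*l^2 + 6.34*l - 0.2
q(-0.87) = 1.54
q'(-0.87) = -5.27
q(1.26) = 6.84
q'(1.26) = 15.63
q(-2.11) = 16.41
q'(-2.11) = -22.19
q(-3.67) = 96.09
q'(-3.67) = -92.39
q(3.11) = 100.70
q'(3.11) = 103.80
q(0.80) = 1.67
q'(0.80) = 7.43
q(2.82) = 73.80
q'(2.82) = 82.27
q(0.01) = -0.81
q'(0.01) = -0.14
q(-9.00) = 3027.96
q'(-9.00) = -1352.45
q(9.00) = 4176.18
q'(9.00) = 1735.99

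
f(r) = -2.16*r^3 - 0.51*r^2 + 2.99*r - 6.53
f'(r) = -6.48*r^2 - 1.02*r + 2.99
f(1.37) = -8.95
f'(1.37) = -10.57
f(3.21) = -73.63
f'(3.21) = -67.05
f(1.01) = -6.26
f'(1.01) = -4.65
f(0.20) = -5.97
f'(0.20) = 2.53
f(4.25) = -168.85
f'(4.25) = -118.39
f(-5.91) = 403.86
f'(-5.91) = -217.32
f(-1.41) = -5.70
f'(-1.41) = -8.45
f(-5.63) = 345.93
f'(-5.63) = -196.66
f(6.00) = -473.51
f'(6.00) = -236.41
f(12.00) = -3776.57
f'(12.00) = -942.37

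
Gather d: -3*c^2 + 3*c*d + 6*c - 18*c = -3*c^2 + 3*c*d - 12*c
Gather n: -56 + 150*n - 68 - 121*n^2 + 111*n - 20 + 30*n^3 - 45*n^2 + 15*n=30*n^3 - 166*n^2 + 276*n - 144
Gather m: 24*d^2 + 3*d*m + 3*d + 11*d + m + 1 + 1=24*d^2 + 14*d + m*(3*d + 1) + 2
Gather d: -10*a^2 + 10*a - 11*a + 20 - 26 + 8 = -10*a^2 - a + 2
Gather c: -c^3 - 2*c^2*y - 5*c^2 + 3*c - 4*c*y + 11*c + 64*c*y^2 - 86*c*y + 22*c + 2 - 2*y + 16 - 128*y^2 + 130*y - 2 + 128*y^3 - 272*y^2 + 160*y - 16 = -c^3 + c^2*(-2*y - 5) + c*(64*y^2 - 90*y + 36) + 128*y^3 - 400*y^2 + 288*y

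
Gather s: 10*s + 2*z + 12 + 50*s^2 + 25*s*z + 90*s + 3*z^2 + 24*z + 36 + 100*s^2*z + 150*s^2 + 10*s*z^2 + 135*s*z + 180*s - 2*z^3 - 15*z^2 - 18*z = s^2*(100*z + 200) + s*(10*z^2 + 160*z + 280) - 2*z^3 - 12*z^2 + 8*z + 48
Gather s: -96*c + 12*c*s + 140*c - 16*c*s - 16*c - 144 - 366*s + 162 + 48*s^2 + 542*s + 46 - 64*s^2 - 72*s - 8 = 28*c - 16*s^2 + s*(104 - 4*c) + 56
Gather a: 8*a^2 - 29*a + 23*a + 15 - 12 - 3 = 8*a^2 - 6*a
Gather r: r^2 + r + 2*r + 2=r^2 + 3*r + 2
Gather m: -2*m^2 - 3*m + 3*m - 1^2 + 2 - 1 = -2*m^2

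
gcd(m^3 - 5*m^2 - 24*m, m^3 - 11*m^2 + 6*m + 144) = m^2 - 5*m - 24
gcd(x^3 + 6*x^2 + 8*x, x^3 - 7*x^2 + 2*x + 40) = x + 2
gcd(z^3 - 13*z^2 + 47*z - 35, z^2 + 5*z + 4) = 1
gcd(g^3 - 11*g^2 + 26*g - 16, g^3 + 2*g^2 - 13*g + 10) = g^2 - 3*g + 2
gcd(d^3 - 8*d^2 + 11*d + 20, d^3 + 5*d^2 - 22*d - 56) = d - 4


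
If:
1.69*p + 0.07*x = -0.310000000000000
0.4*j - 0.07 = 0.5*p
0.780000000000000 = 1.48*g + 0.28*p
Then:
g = 0.00783623860546937*x + 0.561730369422677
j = -0.0517751479289941*x - 0.0542899408284024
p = -0.0414201183431953*x - 0.183431952662722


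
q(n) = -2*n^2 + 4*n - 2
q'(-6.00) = 28.00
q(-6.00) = -98.00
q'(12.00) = -44.00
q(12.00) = -242.00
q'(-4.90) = 23.60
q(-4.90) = -69.62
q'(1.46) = -1.84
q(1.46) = -0.42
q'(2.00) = -4.00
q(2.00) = -2.00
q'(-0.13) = 4.52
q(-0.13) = -2.55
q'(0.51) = 1.96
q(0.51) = -0.48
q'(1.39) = -1.56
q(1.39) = -0.30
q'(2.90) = -7.60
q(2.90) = -7.22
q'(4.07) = -12.28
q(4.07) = -18.85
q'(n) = 4 - 4*n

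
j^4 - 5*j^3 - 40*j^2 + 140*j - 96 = (j - 8)*(j - 2)*(j - 1)*(j + 6)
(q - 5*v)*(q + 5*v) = q^2 - 25*v^2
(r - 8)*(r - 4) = r^2 - 12*r + 32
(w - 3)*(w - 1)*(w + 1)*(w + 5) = w^4 + 2*w^3 - 16*w^2 - 2*w + 15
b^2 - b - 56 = (b - 8)*(b + 7)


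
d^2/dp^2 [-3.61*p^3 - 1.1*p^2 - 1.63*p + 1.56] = -21.66*p - 2.2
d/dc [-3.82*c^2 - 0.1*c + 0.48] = -7.64*c - 0.1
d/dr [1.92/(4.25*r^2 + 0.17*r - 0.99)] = (-16.32*r - 0.3264)/(4.25*r^2 + 0.17*r - 0.99)^2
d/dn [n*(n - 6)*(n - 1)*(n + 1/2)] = 4*n^3 - 39*n^2/2 + 5*n + 3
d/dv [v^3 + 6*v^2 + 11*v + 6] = 3*v^2 + 12*v + 11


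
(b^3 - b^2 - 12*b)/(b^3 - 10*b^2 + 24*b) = (b + 3)/(b - 6)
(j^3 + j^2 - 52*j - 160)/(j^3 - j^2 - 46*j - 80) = (j + 4)/(j + 2)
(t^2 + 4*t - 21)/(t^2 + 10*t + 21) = (t - 3)/(t + 3)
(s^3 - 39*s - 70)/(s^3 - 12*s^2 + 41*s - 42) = (s^2 + 7*s + 10)/(s^2 - 5*s + 6)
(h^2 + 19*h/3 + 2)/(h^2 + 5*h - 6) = (h + 1/3)/(h - 1)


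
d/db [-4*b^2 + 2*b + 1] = 2 - 8*b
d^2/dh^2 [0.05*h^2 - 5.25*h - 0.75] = 0.100000000000000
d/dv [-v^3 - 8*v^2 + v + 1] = -3*v^2 - 16*v + 1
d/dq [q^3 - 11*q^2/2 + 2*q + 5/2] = 3*q^2 - 11*q + 2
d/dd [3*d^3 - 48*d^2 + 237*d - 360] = 9*d^2 - 96*d + 237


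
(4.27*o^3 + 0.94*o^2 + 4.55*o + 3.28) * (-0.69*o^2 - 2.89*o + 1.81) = -2.9463*o^5 - 12.9889*o^4 + 1.8726*o^3 - 13.7113*o^2 - 1.2437*o + 5.9368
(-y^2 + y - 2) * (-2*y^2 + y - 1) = 2*y^4 - 3*y^3 + 6*y^2 - 3*y + 2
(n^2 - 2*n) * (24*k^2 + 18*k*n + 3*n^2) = 24*k^2*n^2 - 48*k^2*n + 18*k*n^3 - 36*k*n^2 + 3*n^4 - 6*n^3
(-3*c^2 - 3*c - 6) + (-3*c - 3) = -3*c^2 - 6*c - 9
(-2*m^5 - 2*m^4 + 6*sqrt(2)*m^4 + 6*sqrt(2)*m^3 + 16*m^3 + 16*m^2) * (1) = -2*m^5 - 2*m^4 + 6*sqrt(2)*m^4 + 6*sqrt(2)*m^3 + 16*m^3 + 16*m^2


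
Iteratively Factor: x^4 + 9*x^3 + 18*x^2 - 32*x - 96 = (x + 4)*(x^3 + 5*x^2 - 2*x - 24) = (x + 4)^2*(x^2 + x - 6) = (x + 3)*(x + 4)^2*(x - 2)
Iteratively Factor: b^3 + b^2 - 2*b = (b - 1)*(b^2 + 2*b) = b*(b - 1)*(b + 2)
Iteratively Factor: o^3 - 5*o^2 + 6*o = (o)*(o^2 - 5*o + 6) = o*(o - 2)*(o - 3)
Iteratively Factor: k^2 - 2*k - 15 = (k - 5)*(k + 3)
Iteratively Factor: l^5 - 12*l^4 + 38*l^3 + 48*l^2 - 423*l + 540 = (l + 3)*(l^4 - 15*l^3 + 83*l^2 - 201*l + 180) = (l - 3)*(l + 3)*(l^3 - 12*l^2 + 47*l - 60) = (l - 4)*(l - 3)*(l + 3)*(l^2 - 8*l + 15) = (l - 4)*(l - 3)^2*(l + 3)*(l - 5)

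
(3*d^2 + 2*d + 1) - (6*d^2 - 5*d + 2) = -3*d^2 + 7*d - 1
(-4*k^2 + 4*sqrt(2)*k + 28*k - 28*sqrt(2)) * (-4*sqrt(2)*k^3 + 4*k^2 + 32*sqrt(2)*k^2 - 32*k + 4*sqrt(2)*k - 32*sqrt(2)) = 16*sqrt(2)*k^5 - 240*sqrt(2)*k^4 - 48*k^4 + 720*k^3 + 896*sqrt(2)*k^3 - 2656*k^2 - 480*k + 1792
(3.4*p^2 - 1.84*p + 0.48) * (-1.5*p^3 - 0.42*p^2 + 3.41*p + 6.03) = -5.1*p^5 + 1.332*p^4 + 11.6468*p^3 + 14.026*p^2 - 9.4584*p + 2.8944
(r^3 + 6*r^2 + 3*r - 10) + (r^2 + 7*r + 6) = r^3 + 7*r^2 + 10*r - 4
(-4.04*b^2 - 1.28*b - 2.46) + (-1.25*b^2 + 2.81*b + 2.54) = -5.29*b^2 + 1.53*b + 0.0800000000000001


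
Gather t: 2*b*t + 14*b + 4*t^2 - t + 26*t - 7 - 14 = 14*b + 4*t^2 + t*(2*b + 25) - 21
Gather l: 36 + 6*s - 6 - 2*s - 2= 4*s + 28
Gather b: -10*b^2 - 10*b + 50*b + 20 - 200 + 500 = -10*b^2 + 40*b + 320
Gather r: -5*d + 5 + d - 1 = 4 - 4*d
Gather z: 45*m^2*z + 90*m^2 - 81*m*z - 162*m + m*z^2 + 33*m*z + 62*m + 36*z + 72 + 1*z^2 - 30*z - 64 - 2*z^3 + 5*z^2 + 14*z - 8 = 90*m^2 - 100*m - 2*z^3 + z^2*(m + 6) + z*(45*m^2 - 48*m + 20)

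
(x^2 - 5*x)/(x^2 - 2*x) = (x - 5)/(x - 2)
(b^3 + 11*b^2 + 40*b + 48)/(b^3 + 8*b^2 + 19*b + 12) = (b + 4)/(b + 1)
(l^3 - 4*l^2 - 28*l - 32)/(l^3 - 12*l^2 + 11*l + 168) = (l^2 + 4*l + 4)/(l^2 - 4*l - 21)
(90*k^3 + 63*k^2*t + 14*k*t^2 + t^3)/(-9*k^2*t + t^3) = (30*k^2 + 11*k*t + t^2)/(t*(-3*k + t))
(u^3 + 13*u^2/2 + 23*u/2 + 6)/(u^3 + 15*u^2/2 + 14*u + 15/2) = (u + 4)/(u + 5)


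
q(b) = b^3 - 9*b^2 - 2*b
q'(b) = 3*b^2 - 18*b - 2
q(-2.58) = -71.92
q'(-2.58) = 64.41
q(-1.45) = -19.07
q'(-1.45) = 30.41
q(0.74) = -6.00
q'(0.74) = -13.68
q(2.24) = -38.40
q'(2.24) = -27.27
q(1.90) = -29.43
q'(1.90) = -25.37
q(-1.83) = -32.61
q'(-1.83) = 40.99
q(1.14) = -12.49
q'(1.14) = -18.62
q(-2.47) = -65.04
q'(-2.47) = 60.76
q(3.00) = -60.00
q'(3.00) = -29.00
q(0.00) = 0.00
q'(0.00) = -2.00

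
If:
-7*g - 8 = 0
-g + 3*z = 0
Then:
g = -8/7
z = -8/21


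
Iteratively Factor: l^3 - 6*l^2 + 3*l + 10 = (l - 5)*(l^2 - l - 2) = (l - 5)*(l + 1)*(l - 2)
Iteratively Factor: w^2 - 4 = (w + 2)*(w - 2)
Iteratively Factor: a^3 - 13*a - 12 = (a + 3)*(a^2 - 3*a - 4) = (a + 1)*(a + 3)*(a - 4)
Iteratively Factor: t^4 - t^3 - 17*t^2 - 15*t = (t + 1)*(t^3 - 2*t^2 - 15*t) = t*(t + 1)*(t^2 - 2*t - 15) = t*(t - 5)*(t + 1)*(t + 3)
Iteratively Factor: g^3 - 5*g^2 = (g)*(g^2 - 5*g) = g^2*(g - 5)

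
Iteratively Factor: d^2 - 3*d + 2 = (d - 2)*(d - 1)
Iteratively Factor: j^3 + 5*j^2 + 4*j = (j)*(j^2 + 5*j + 4) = j*(j + 4)*(j + 1)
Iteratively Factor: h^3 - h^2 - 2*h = (h - 2)*(h^2 + h) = (h - 2)*(h + 1)*(h)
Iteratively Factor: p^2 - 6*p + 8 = (p - 2)*(p - 4)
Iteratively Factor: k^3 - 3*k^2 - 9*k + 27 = (k - 3)*(k^2 - 9) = (k - 3)*(k + 3)*(k - 3)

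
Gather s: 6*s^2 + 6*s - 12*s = 6*s^2 - 6*s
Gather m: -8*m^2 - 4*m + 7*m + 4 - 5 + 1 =-8*m^2 + 3*m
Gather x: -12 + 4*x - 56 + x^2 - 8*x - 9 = x^2 - 4*x - 77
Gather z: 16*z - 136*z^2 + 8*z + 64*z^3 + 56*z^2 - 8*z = 64*z^3 - 80*z^2 + 16*z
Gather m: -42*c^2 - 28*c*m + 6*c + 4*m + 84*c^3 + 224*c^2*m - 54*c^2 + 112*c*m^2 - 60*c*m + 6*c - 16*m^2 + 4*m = 84*c^3 - 96*c^2 + 12*c + m^2*(112*c - 16) + m*(224*c^2 - 88*c + 8)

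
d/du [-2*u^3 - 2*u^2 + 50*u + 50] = -6*u^2 - 4*u + 50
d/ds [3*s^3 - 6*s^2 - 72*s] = 9*s^2 - 12*s - 72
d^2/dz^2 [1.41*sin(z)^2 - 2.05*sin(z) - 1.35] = 2.05*sin(z) + 2.82*cos(2*z)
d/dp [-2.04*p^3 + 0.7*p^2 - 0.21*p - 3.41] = -6.12*p^2 + 1.4*p - 0.21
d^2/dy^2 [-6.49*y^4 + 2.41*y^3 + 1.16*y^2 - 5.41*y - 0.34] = -77.88*y^2 + 14.46*y + 2.32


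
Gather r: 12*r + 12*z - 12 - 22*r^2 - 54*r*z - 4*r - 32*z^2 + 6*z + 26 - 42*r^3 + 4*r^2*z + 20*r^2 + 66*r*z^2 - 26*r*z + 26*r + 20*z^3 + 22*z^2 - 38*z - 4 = -42*r^3 + r^2*(4*z - 2) + r*(66*z^2 - 80*z + 34) + 20*z^3 - 10*z^2 - 20*z + 10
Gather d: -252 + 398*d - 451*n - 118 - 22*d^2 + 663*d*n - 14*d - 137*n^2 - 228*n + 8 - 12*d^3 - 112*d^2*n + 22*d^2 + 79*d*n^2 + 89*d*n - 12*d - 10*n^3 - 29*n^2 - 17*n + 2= -12*d^3 - 112*d^2*n + d*(79*n^2 + 752*n + 372) - 10*n^3 - 166*n^2 - 696*n - 360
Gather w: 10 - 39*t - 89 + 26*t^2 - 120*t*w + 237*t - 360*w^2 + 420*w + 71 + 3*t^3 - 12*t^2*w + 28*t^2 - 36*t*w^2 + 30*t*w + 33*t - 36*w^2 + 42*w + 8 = 3*t^3 + 54*t^2 + 231*t + w^2*(-36*t - 396) + w*(-12*t^2 - 90*t + 462)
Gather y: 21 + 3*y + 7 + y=4*y + 28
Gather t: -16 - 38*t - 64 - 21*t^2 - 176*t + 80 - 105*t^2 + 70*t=-126*t^2 - 144*t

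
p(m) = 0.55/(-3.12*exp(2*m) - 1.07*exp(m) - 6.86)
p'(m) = 0.55*(6.24*exp(2*m) + 1.07*exp(m))/(-3.12*exp(2*m) - 1.07*exp(m) - 6.86)^2 = (3.432*exp(m) + 0.5885)*exp(m)/(3.12*exp(2*m) + 1.07*exp(m) + 6.86)^2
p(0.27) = -0.04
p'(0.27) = 0.04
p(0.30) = -0.04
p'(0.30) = 0.04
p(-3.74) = -0.08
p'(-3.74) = 0.00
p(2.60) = -0.00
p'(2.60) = 0.00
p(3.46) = -0.00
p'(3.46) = 0.00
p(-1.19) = -0.07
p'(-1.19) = 0.01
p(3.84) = -0.00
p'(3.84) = 0.00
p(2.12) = -0.00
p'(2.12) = 0.00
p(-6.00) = -0.08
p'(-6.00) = 0.00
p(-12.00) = -0.08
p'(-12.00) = 0.00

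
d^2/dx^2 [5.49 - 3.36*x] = 0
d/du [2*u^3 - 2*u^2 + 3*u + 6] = 6*u^2 - 4*u + 3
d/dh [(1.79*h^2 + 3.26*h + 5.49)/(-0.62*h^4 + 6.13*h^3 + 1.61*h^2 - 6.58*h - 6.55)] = (2.2196*h^5 - 4.9091*h^4 - 26.3524*h^3 - 117.9879*h^2 - 41.1268*h + 14.7712)/(0.3844*h^8 - 7.6012*h^7 + 35.5805*h^6 + 27.8978*h^5 - 69.9567*h^4 - 101.4906*h^3 + 22.2054*h^2 + 86.198*h + 42.9025)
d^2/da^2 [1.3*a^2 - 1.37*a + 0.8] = 2.60000000000000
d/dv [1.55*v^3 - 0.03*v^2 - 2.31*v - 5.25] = 4.65*v^2 - 0.06*v - 2.31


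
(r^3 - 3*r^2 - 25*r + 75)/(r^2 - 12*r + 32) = (r^3 - 3*r^2 - 25*r + 75)/(r^2 - 12*r + 32)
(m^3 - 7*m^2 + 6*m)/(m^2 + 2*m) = (m^2 - 7*m + 6)/(m + 2)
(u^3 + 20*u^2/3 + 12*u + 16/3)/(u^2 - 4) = (3*u^2 + 14*u + 8)/(3*(u - 2))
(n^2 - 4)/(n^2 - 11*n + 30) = (n^2 - 4)/(n^2 - 11*n + 30)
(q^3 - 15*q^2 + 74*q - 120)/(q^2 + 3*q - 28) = (q^2 - 11*q + 30)/(q + 7)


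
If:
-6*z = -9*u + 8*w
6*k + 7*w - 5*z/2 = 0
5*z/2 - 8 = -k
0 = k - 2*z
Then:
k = 32/9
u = -544/567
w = -152/63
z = 16/9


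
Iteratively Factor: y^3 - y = (y)*(y^2 - 1) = y*(y + 1)*(y - 1)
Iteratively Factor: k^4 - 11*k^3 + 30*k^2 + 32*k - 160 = (k + 2)*(k^3 - 13*k^2 + 56*k - 80) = (k - 4)*(k + 2)*(k^2 - 9*k + 20) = (k - 5)*(k - 4)*(k + 2)*(k - 4)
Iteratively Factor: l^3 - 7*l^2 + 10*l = (l)*(l^2 - 7*l + 10) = l*(l - 5)*(l - 2)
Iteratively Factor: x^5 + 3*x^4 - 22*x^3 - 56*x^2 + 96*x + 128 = (x + 4)*(x^4 - x^3 - 18*x^2 + 16*x + 32) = (x - 2)*(x + 4)*(x^3 + x^2 - 16*x - 16) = (x - 4)*(x - 2)*(x + 4)*(x^2 + 5*x + 4) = (x - 4)*(x - 2)*(x + 1)*(x + 4)*(x + 4)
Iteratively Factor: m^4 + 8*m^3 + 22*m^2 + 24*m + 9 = (m + 3)*(m^3 + 5*m^2 + 7*m + 3) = (m + 1)*(m + 3)*(m^2 + 4*m + 3) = (m + 1)*(m + 3)^2*(m + 1)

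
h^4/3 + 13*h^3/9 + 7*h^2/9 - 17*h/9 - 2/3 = (h/3 + 1)*(h - 1)*(h + 1/3)*(h + 2)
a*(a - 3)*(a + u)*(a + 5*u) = a^4 + 6*a^3*u - 3*a^3 + 5*a^2*u^2 - 18*a^2*u - 15*a*u^2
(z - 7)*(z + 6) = z^2 - z - 42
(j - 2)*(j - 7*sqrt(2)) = j^2 - 7*sqrt(2)*j - 2*j + 14*sqrt(2)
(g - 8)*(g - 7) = g^2 - 15*g + 56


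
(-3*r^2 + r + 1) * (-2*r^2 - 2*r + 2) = 6*r^4 + 4*r^3 - 10*r^2 + 2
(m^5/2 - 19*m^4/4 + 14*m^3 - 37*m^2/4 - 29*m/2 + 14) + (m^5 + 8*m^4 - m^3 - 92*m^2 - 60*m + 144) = 3*m^5/2 + 13*m^4/4 + 13*m^3 - 405*m^2/4 - 149*m/2 + 158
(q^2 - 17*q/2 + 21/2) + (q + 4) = q^2 - 15*q/2 + 29/2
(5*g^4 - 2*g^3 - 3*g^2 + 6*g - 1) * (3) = 15*g^4 - 6*g^3 - 9*g^2 + 18*g - 3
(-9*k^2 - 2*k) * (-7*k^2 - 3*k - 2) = 63*k^4 + 41*k^3 + 24*k^2 + 4*k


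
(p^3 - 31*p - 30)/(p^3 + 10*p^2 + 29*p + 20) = (p - 6)/(p + 4)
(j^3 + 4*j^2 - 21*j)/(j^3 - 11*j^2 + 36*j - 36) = j*(j + 7)/(j^2 - 8*j + 12)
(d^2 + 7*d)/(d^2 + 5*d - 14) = d/(d - 2)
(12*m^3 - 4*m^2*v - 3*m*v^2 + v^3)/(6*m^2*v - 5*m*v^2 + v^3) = (2*m + v)/v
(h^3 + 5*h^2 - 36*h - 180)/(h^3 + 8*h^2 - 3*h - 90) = (h - 6)/(h - 3)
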